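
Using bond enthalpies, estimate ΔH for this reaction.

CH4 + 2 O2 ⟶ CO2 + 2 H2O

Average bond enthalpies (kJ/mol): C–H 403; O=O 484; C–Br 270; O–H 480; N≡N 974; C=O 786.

ΔH ≈ −912 kJ

Bonds broken (reactants):
  C–H: 4 × 403 = 1612
  O=O: 2 × 484 = 968
  Σ(broken) = 2580 kJ
Bonds formed (products):
  C=O: 2 × 786 = 1572
  O–H: 4 × 480 = 1920
  Σ(formed) = 3492 kJ
ΔH = Σ(broken) − Σ(formed) = 2580 − 3492 = −912 kJ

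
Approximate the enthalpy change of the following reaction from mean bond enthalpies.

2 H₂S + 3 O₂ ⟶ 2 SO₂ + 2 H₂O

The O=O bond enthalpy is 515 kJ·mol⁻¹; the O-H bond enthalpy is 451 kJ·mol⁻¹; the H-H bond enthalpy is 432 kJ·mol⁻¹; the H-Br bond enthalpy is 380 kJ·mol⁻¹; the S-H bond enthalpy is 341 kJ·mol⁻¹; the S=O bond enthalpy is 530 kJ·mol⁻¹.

Bonds broken (reactants):
  O=O: 3 × 515 = 1545
  S-H: 4 × 341 = 1364
  Σ(broken) = 2909 kJ
Bonds formed (products):
  O-H: 4 × 451 = 1804
  S=O: 4 × 530 = 2120
  Σ(formed) = 3924 kJ
ΔH = Σ(broken) − Σ(formed) = 2909 − 3924 = −1015 kJ

ΔH ≈ −1015 kJ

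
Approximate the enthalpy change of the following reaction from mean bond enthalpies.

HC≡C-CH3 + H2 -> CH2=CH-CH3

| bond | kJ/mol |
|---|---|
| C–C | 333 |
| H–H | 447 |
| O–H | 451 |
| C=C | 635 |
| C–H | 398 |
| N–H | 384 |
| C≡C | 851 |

ΔH ≈ −133 kJ

Bonds broken (reactants):
  C≡C: 1 × 851 = 851
  C–C: 1 × 333 = 333
  C–H: 4 × 398 = 1592
  H–H: 1 × 447 = 447
  Σ(broken) = 3223 kJ
Bonds formed (products):
  C–C: 1 × 333 = 333
  C–H: 6 × 398 = 2388
  C=C: 1 × 635 = 635
  Σ(formed) = 3356 kJ
ΔH = Σ(broken) − Σ(formed) = 3223 − 3356 = −133 kJ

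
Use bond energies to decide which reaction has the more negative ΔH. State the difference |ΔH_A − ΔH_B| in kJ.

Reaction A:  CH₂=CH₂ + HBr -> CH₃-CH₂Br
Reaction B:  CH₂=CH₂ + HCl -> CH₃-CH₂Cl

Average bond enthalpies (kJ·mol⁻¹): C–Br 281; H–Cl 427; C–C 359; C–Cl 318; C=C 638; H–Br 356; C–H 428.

Reaction A, by 34 kJ

Reaction A:
  Bonds broken (reactants):
    C–H: 4 × 428 = 1712
    C=C: 1 × 638 = 638
    H–Br: 1 × 356 = 356
    Σ(broken) = 2706 kJ
  Bonds formed (products):
    C–Br: 1 × 281 = 281
    C–C: 1 × 359 = 359
    C–H: 5 × 428 = 2140
    Σ(formed) = 2780 kJ
  ΔH_A = 2706 − 2780 = −74 kJ
Reaction B:
  Bonds broken (reactants):
    C–H: 4 × 428 = 1712
    C=C: 1 × 638 = 638
    H–Cl: 1 × 427 = 427
    Σ(broken) = 2777 kJ
  Bonds formed (products):
    C–C: 1 × 359 = 359
    C–Cl: 1 × 318 = 318
    C–H: 5 × 428 = 2140
    Σ(formed) = 2817 kJ
  ΔH_B = 2777 − 2817 = −40 kJ
ΔH_A − ΔH_B = −34 kJ, so reaction A has the more negative ΔH; |ΔH_A − ΔH_B| = 34 kJ.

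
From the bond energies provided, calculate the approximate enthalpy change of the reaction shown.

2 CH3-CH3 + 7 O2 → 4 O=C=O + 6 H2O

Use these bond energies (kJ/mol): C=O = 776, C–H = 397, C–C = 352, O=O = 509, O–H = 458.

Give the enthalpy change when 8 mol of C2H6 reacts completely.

ΔH = −10692 kJ

Bonds broken (reactants):
  C–C: 2 × 352 = 704
  C–H: 12 × 397 = 4764
  O=O: 7 × 509 = 3563
  Σ(broken) = 9031 kJ
Bonds formed (products):
  C=O: 8 × 776 = 6208
  O–H: 12 × 458 = 5496
  Σ(formed) = 11704 kJ
ΔH = Σ(broken) − Σ(formed) = 9031 − 11704 = −2673 kJ
For 4× the reaction as written: 4 × (−2673) = −10692 kJ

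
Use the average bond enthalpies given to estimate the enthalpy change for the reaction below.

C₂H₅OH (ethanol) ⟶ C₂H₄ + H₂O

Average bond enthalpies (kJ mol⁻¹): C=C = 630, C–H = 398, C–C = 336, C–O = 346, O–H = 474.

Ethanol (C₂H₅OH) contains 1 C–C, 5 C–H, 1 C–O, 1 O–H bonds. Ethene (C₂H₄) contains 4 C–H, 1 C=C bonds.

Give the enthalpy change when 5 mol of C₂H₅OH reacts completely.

Bonds broken (reactants):
  C–C: 1 × 336 = 336
  C–H: 5 × 398 = 1990
  C–O: 1 × 346 = 346
  O–H: 1 × 474 = 474
  Σ(broken) = 3146 kJ
Bonds formed (products):
  C–H: 4 × 398 = 1592
  C=C: 1 × 630 = 630
  O–H: 2 × 474 = 948
  Σ(formed) = 3170 kJ
ΔH = Σ(broken) − Σ(formed) = 3146 − 3170 = −24 kJ
For 5× the reaction as written: 5 × (−24) = −120 kJ

ΔH = −120 kJ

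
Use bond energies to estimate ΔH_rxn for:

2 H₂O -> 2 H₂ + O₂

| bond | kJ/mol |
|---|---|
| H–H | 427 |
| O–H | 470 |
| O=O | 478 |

Bonds broken (reactants):
  O–H: 4 × 470 = 1880
  Σ(broken) = 1880 kJ
Bonds formed (products):
  H–H: 2 × 427 = 854
  O=O: 1 × 478 = 478
  Σ(formed) = 1332 kJ
ΔH = Σ(broken) − Σ(formed) = 1880 − 1332 = +548 kJ

ΔH ≈ +548 kJ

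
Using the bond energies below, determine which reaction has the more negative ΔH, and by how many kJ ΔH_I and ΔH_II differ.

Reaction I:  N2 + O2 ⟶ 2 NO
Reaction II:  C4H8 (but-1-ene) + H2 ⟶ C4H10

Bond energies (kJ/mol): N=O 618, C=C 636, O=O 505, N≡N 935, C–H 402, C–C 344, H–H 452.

Reaction I:
  Bonds broken (reactants):
    N≡N: 1 × 935 = 935
    O=O: 1 × 505 = 505
    Σ(broken) = 1440 kJ
  Bonds formed (products):
    N=O: 2 × 618 = 1236
    Σ(formed) = 1236 kJ
  ΔH_I = 1440 − 1236 = +204 kJ
Reaction II:
  Bonds broken (reactants):
    C–C: 2 × 344 = 688
    C–H: 8 × 402 = 3216
    C=C: 1 × 636 = 636
    H–H: 1 × 452 = 452
    Σ(broken) = 4992 kJ
  Bonds formed (products):
    C–C: 3 × 344 = 1032
    C–H: 10 × 402 = 4020
    Σ(formed) = 5052 kJ
  ΔH_II = 4992 − 5052 = −60 kJ
ΔH_I − ΔH_II = +264 kJ, so reaction II has the more negative ΔH; |ΔH_I − ΔH_II| = 264 kJ.

Reaction II, by 264 kJ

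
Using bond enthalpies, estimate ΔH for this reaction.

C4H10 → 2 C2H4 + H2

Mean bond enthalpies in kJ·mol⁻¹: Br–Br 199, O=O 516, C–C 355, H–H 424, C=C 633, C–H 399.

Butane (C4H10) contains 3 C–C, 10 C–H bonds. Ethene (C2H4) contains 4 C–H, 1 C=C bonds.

Bonds broken (reactants):
  C–C: 3 × 355 = 1065
  C–H: 10 × 399 = 3990
  Σ(broken) = 5055 kJ
Bonds formed (products):
  C–H: 8 × 399 = 3192
  C=C: 2 × 633 = 1266
  H–H: 1 × 424 = 424
  Σ(formed) = 4882 kJ
ΔH = Σ(broken) − Σ(formed) = 5055 − 4882 = +173 kJ

ΔH ≈ +173 kJ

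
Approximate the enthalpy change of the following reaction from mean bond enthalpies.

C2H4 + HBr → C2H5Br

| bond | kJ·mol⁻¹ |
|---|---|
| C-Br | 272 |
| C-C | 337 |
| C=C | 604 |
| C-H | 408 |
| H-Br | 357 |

Bonds broken (reactants):
  C-H: 4 × 408 = 1632
  C=C: 1 × 604 = 604
  H-Br: 1 × 357 = 357
  Σ(broken) = 2593 kJ
Bonds formed (products):
  C-Br: 1 × 272 = 272
  C-C: 1 × 337 = 337
  C-H: 5 × 408 = 2040
  Σ(formed) = 2649 kJ
ΔH = Σ(broken) − Σ(formed) = 2593 − 2649 = −56 kJ

ΔH ≈ −56 kJ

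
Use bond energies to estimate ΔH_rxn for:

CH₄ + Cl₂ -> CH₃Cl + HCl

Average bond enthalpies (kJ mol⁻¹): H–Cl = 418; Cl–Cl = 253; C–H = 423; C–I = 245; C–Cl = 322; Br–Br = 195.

Bonds broken (reactants):
  C–H: 4 × 423 = 1692
  Cl–Cl: 1 × 253 = 253
  Σ(broken) = 1945 kJ
Bonds formed (products):
  C–Cl: 1 × 322 = 322
  C–H: 3 × 423 = 1269
  H–Cl: 1 × 418 = 418
  Σ(formed) = 2009 kJ
ΔH = Σ(broken) − Σ(formed) = 1945 − 2009 = −64 kJ

ΔH ≈ −64 kJ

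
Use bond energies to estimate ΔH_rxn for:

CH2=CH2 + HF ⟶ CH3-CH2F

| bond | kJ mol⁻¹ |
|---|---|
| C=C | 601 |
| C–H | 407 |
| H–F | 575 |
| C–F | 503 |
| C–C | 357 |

ΔH ≈ −91 kJ

Bonds broken (reactants):
  C–H: 4 × 407 = 1628
  C=C: 1 × 601 = 601
  H–F: 1 × 575 = 575
  Σ(broken) = 2804 kJ
Bonds formed (products):
  C–C: 1 × 357 = 357
  C–F: 1 × 503 = 503
  C–H: 5 × 407 = 2035
  Σ(formed) = 2895 kJ
ΔH = Σ(broken) − Σ(formed) = 2804 − 2895 = −91 kJ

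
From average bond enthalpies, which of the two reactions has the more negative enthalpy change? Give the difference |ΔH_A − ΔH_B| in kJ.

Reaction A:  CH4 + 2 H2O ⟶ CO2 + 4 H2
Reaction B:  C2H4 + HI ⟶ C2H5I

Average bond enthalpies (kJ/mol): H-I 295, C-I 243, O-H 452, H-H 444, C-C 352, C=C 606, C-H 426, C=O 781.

Reaction A:
  Bonds broken (reactants):
    C-H: 4 × 426 = 1704
    O-H: 4 × 452 = 1808
    Σ(broken) = 3512 kJ
  Bonds formed (products):
    C=O: 2 × 781 = 1562
    H-H: 4 × 444 = 1776
    Σ(formed) = 3338 kJ
  ΔH_A = 3512 − 3338 = +174 kJ
Reaction B:
  Bonds broken (reactants):
    C-H: 4 × 426 = 1704
    C=C: 1 × 606 = 606
    H-I: 1 × 295 = 295
    Σ(broken) = 2605 kJ
  Bonds formed (products):
    C-C: 1 × 352 = 352
    C-H: 5 × 426 = 2130
    C-I: 1 × 243 = 243
    Σ(formed) = 2725 kJ
  ΔH_B = 2605 − 2725 = −120 kJ
ΔH_A − ΔH_B = +294 kJ, so reaction B has the more negative ΔH; |ΔH_A − ΔH_B| = 294 kJ.

Reaction B, by 294 kJ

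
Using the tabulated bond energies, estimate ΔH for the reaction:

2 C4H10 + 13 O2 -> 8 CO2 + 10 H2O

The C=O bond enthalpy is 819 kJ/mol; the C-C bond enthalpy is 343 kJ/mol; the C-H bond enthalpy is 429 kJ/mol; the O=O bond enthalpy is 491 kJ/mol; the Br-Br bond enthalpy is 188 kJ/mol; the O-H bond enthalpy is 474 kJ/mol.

Bonds broken (reactants):
  C-C: 6 × 343 = 2058
  C-H: 20 × 429 = 8580
  O=O: 13 × 491 = 6383
  Σ(broken) = 17021 kJ
Bonds formed (products):
  C=O: 16 × 819 = 13104
  O-H: 20 × 474 = 9480
  Σ(formed) = 22584 kJ
ΔH = Σ(broken) − Σ(formed) = 17021 − 22584 = −5563 kJ

ΔH ≈ −5563 kJ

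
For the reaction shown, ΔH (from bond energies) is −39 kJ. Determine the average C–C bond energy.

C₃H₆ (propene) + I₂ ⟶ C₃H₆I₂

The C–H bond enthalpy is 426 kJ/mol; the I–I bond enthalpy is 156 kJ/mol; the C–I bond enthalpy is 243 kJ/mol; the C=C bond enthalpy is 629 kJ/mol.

D(C–C) ≈ 338 kJ/mol

Let D be the C–C bond energy.
Σ(broken) = 1×D + 6×426 + 1×629 + 1×156 = 3341 + D
Σ(formed) = 2×D + 6×426 + 2×243 = 3042 + 2D
ΔH = Σ(broken) − Σ(formed) = (3341 + D) − (3042 + 2D) = +299 − D
Setting this equal to −39 kJ gives D = 338 kJ/mol.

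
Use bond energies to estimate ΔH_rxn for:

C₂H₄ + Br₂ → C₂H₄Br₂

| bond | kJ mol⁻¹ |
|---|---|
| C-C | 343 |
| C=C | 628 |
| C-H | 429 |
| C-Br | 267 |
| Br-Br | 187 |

Bonds broken (reactants):
  Br-Br: 1 × 187 = 187
  C-H: 4 × 429 = 1716
  C=C: 1 × 628 = 628
  Σ(broken) = 2531 kJ
Bonds formed (products):
  C-Br: 2 × 267 = 534
  C-C: 1 × 343 = 343
  C-H: 4 × 429 = 1716
  Σ(formed) = 2593 kJ
ΔH = Σ(broken) − Σ(formed) = 2531 − 2593 = −62 kJ

ΔH ≈ −62 kJ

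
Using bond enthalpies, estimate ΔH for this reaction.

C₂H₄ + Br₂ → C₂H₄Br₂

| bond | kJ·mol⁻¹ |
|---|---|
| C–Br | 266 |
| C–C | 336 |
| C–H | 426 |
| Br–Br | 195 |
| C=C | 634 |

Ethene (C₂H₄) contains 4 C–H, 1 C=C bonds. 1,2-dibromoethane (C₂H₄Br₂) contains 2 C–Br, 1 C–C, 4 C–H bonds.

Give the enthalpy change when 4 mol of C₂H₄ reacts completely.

Bonds broken (reactants):
  Br–Br: 1 × 195 = 195
  C–H: 4 × 426 = 1704
  C=C: 1 × 634 = 634
  Σ(broken) = 2533 kJ
Bonds formed (products):
  C–Br: 2 × 266 = 532
  C–C: 1 × 336 = 336
  C–H: 4 × 426 = 1704
  Σ(formed) = 2572 kJ
ΔH = Σ(broken) − Σ(formed) = 2533 − 2572 = −39 kJ
For 4× the reaction as written: 4 × (−39) = −156 kJ

ΔH = −156 kJ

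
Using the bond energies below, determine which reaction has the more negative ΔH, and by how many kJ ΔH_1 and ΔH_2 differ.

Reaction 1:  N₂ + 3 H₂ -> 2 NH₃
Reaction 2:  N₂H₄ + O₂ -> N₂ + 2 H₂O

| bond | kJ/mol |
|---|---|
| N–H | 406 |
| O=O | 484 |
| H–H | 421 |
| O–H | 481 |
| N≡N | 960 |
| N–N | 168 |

Reaction 2, by 395 kJ

Reaction 1:
  Bonds broken (reactants):
    H–H: 3 × 421 = 1263
    N≡N: 1 × 960 = 960
    Σ(broken) = 2223 kJ
  Bonds formed (products):
    N–H: 6 × 406 = 2436
    Σ(formed) = 2436 kJ
  ΔH_1 = 2223 − 2436 = −213 kJ
Reaction 2:
  Bonds broken (reactants):
    N–H: 4 × 406 = 1624
    N–N: 1 × 168 = 168
    O=O: 1 × 484 = 484
    Σ(broken) = 2276 kJ
  Bonds formed (products):
    N≡N: 1 × 960 = 960
    O–H: 4 × 481 = 1924
    Σ(formed) = 2884 kJ
  ΔH_2 = 2276 − 2884 = −608 kJ
ΔH_1 − ΔH_2 = +395 kJ, so reaction 2 has the more negative ΔH; |ΔH_1 − ΔH_2| = 395 kJ.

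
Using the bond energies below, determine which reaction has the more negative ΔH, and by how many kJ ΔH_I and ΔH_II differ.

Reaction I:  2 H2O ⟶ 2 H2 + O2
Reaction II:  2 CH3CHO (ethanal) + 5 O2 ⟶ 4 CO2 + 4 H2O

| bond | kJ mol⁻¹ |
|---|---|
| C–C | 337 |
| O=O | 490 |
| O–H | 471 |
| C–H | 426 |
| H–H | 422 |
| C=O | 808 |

Reaction II, by 2634 kJ

Reaction I:
  Bonds broken (reactants):
    O–H: 4 × 471 = 1884
    Σ(broken) = 1884 kJ
  Bonds formed (products):
    H–H: 2 × 422 = 844
    O=O: 1 × 490 = 490
    Σ(formed) = 1334 kJ
  ΔH_I = 1884 − 1334 = +550 kJ
Reaction II:
  Bonds broken (reactants):
    C–C: 2 × 337 = 674
    C–H: 8 × 426 = 3408
    C=O: 2 × 808 = 1616
    O=O: 5 × 490 = 2450
    Σ(broken) = 8148 kJ
  Bonds formed (products):
    C=O: 8 × 808 = 6464
    O–H: 8 × 471 = 3768
    Σ(formed) = 10232 kJ
  ΔH_II = 8148 − 10232 = −2084 kJ
ΔH_I − ΔH_II = +2634 kJ, so reaction II has the more negative ΔH; |ΔH_I − ΔH_II| = 2634 kJ.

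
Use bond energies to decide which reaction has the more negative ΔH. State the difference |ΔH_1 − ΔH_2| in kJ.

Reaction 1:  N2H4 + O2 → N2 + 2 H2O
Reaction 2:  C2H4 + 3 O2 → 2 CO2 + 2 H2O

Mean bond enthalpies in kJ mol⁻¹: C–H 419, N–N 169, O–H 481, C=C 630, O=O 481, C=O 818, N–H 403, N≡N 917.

Reaction 2, by 868 kJ

Reaction 1:
  Bonds broken (reactants):
    N–H: 4 × 403 = 1612
    N–N: 1 × 169 = 169
    O=O: 1 × 481 = 481
    Σ(broken) = 2262 kJ
  Bonds formed (products):
    N≡N: 1 × 917 = 917
    O–H: 4 × 481 = 1924
    Σ(formed) = 2841 kJ
  ΔH_1 = 2262 − 2841 = −579 kJ
Reaction 2:
  Bonds broken (reactants):
    C–H: 4 × 419 = 1676
    C=C: 1 × 630 = 630
    O=O: 3 × 481 = 1443
    Σ(broken) = 3749 kJ
  Bonds formed (products):
    C=O: 4 × 818 = 3272
    O–H: 4 × 481 = 1924
    Σ(formed) = 5196 kJ
  ΔH_2 = 3749 − 5196 = −1447 kJ
ΔH_1 − ΔH_2 = +868 kJ, so reaction 2 has the more negative ΔH; |ΔH_1 − ΔH_2| = 868 kJ.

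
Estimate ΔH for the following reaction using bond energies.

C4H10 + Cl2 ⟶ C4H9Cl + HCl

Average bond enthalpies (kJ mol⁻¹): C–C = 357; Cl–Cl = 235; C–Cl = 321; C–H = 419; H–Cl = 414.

ΔH ≈ −81 kJ

Bonds broken (reactants):
  C–C: 3 × 357 = 1071
  C–H: 10 × 419 = 4190
  Cl–Cl: 1 × 235 = 235
  Σ(broken) = 5496 kJ
Bonds formed (products):
  C–C: 3 × 357 = 1071
  C–Cl: 1 × 321 = 321
  C–H: 9 × 419 = 3771
  H–Cl: 1 × 414 = 414
  Σ(formed) = 5577 kJ
ΔH = Σ(broken) − Σ(formed) = 5496 − 5577 = −81 kJ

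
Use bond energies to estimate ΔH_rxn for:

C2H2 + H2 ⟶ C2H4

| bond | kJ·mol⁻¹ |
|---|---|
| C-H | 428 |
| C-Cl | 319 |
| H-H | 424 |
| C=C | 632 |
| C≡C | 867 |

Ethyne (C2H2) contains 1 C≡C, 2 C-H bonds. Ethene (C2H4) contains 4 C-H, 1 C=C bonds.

Bonds broken (reactants):
  C≡C: 1 × 867 = 867
  C-H: 2 × 428 = 856
  H-H: 1 × 424 = 424
  Σ(broken) = 2147 kJ
Bonds formed (products):
  C-H: 4 × 428 = 1712
  C=C: 1 × 632 = 632
  Σ(formed) = 2344 kJ
ΔH = Σ(broken) − Σ(formed) = 2147 − 2344 = −197 kJ

ΔH ≈ −197 kJ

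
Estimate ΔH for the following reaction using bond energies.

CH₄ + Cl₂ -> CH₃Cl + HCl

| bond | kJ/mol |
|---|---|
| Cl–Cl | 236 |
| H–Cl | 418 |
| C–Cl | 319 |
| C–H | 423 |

Bonds broken (reactants):
  C–H: 4 × 423 = 1692
  Cl–Cl: 1 × 236 = 236
  Σ(broken) = 1928 kJ
Bonds formed (products):
  C–Cl: 1 × 319 = 319
  C–H: 3 × 423 = 1269
  H–Cl: 1 × 418 = 418
  Σ(formed) = 2006 kJ
ΔH = Σ(broken) − Σ(formed) = 1928 − 2006 = −78 kJ

ΔH ≈ −78 kJ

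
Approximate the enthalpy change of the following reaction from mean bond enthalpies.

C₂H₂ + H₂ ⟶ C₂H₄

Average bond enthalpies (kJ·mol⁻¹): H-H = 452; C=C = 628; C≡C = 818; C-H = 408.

Bonds broken (reactants):
  C≡C: 1 × 818 = 818
  C-H: 2 × 408 = 816
  H-H: 1 × 452 = 452
  Σ(broken) = 2086 kJ
Bonds formed (products):
  C-H: 4 × 408 = 1632
  C=C: 1 × 628 = 628
  Σ(formed) = 2260 kJ
ΔH = Σ(broken) − Σ(formed) = 2086 − 2260 = −174 kJ

ΔH ≈ −174 kJ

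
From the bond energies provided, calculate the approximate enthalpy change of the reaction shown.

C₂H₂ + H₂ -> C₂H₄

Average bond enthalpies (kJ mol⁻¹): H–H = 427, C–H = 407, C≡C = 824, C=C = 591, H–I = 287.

ΔH ≈ −154 kJ

Bonds broken (reactants):
  C≡C: 1 × 824 = 824
  C–H: 2 × 407 = 814
  H–H: 1 × 427 = 427
  Σ(broken) = 2065 kJ
Bonds formed (products):
  C–H: 4 × 407 = 1628
  C=C: 1 × 591 = 591
  Σ(formed) = 2219 kJ
ΔH = Σ(broken) − Σ(formed) = 2065 − 2219 = −154 kJ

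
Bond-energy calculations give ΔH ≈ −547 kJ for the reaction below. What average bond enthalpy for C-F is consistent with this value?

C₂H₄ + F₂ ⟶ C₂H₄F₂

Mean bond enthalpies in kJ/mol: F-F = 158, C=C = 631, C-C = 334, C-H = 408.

D(C-F) ≈ 501 kJ/mol

Let D be the C-F bond energy.
Σ(broken) = 4×408 + 1×631 + 1×158 = 2421
Σ(formed) = 1×334 + 2×D + 4×408 = 1966 + 2D
ΔH = Σ(broken) − Σ(formed) = (2421) − (1966 + 2D) = +455 − 2D
Setting this equal to −547 kJ gives 2D = 1002, so D = 501 kJ/mol.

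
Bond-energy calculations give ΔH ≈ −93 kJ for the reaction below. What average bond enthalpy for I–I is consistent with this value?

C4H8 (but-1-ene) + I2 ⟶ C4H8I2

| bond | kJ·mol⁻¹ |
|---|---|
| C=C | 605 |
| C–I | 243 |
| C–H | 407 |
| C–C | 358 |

D(I–I) ≈ 146 kJ/mol

Let D be the I–I bond energy.
Σ(broken) = 2×358 + 8×407 + 1×605 + 1×D = 4577 + D
Σ(formed) = 3×358 + 8×407 + 2×243 = 4816
ΔH = Σ(broken) − Σ(formed) = (4577 + D) − (4816) = −239 + D
Setting this equal to −93 kJ gives D = 146 kJ/mol.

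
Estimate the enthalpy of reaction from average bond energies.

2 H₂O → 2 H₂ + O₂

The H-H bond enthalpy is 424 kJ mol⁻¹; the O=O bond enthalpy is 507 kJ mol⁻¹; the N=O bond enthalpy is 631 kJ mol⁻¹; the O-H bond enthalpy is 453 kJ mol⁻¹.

ΔH ≈ +457 kJ

Bonds broken (reactants):
  O-H: 4 × 453 = 1812
  Σ(broken) = 1812 kJ
Bonds formed (products):
  H-H: 2 × 424 = 848
  O=O: 1 × 507 = 507
  Σ(formed) = 1355 kJ
ΔH = Σ(broken) − Σ(formed) = 1812 − 1355 = +457 kJ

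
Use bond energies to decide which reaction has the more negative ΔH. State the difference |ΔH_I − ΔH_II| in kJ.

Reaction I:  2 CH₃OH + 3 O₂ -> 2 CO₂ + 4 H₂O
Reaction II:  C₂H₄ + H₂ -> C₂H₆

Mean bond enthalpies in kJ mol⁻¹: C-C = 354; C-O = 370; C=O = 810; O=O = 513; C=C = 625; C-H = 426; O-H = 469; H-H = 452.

Reaction I, by 1090 kJ

Reaction I:
  Bonds broken (reactants):
    C-H: 6 × 426 = 2556
    C-O: 2 × 370 = 740
    O-H: 2 × 469 = 938
    O=O: 3 × 513 = 1539
    Σ(broken) = 5773 kJ
  Bonds formed (products):
    C=O: 4 × 810 = 3240
    O-H: 8 × 469 = 3752
    Σ(formed) = 6992 kJ
  ΔH_I = 5773 − 6992 = −1219 kJ
Reaction II:
  Bonds broken (reactants):
    C-H: 4 × 426 = 1704
    C=C: 1 × 625 = 625
    H-H: 1 × 452 = 452
    Σ(broken) = 2781 kJ
  Bonds formed (products):
    C-C: 1 × 354 = 354
    C-H: 6 × 426 = 2556
    Σ(formed) = 2910 kJ
  ΔH_II = 2781 − 2910 = −129 kJ
ΔH_I − ΔH_II = −1090 kJ, so reaction I has the more negative ΔH; |ΔH_I − ΔH_II| = 1090 kJ.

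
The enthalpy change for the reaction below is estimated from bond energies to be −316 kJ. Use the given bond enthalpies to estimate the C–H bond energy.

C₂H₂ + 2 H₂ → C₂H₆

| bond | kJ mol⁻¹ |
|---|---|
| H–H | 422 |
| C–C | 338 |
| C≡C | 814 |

D(C–H) ≈ 409 kJ/mol

Let D be the C–H bond energy.
Σ(broken) = 1×814 + 2×D + 2×422 = 1658 + 2D
Σ(formed) = 1×338 + 6×D = 338 + 6D
ΔH = Σ(broken) − Σ(formed) = (1658 + 2D) − (338 + 6D) = +1320 − 4D
Setting this equal to −316 kJ gives 4D = 1636, so D = 409 kJ/mol.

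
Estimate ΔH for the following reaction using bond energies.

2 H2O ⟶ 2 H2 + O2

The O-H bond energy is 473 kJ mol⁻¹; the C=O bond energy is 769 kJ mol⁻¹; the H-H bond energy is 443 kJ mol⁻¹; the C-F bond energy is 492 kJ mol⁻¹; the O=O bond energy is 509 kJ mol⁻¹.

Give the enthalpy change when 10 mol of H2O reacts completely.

ΔH = +2485 kJ

Bonds broken (reactants):
  O-H: 4 × 473 = 1892
  Σ(broken) = 1892 kJ
Bonds formed (products):
  H-H: 2 × 443 = 886
  O=O: 1 × 509 = 509
  Σ(formed) = 1395 kJ
ΔH = Σ(broken) − Σ(formed) = 1892 − 1395 = +497 kJ
For 5× the reaction as written: 5 × (+497) = +2485 kJ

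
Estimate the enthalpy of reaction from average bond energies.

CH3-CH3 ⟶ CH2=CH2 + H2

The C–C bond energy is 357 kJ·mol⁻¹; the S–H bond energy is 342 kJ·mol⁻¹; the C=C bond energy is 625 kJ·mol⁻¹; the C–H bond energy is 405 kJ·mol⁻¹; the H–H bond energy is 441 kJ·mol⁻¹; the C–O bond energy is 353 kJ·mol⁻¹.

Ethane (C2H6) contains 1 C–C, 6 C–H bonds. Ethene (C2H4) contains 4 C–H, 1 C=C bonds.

Bonds broken (reactants):
  C–C: 1 × 357 = 357
  C–H: 6 × 405 = 2430
  Σ(broken) = 2787 kJ
Bonds formed (products):
  C–H: 4 × 405 = 1620
  C=C: 1 × 625 = 625
  H–H: 1 × 441 = 441
  Σ(formed) = 2686 kJ
ΔH = Σ(broken) − Σ(formed) = 2787 − 2686 = +101 kJ

ΔH ≈ +101 kJ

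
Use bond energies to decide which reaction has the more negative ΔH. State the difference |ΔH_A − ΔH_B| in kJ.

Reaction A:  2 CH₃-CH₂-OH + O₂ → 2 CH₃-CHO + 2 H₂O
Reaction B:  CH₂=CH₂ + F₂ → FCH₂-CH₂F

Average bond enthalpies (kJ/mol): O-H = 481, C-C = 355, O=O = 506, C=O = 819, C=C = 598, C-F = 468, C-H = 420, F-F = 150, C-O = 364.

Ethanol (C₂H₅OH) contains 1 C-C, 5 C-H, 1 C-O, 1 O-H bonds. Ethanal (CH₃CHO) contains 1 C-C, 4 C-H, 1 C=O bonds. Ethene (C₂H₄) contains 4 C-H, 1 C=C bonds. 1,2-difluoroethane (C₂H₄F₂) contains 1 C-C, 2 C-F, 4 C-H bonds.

Reaction B, by 17 kJ

Reaction A:
  Bonds broken (reactants):
    C-C: 2 × 355 = 710
    C-H: 10 × 420 = 4200
    C-O: 2 × 364 = 728
    O-H: 2 × 481 = 962
    O=O: 1 × 506 = 506
    Σ(broken) = 7106 kJ
  Bonds formed (products):
    C-C: 2 × 355 = 710
    C-H: 8 × 420 = 3360
    C=O: 2 × 819 = 1638
    O-H: 4 × 481 = 1924
    Σ(formed) = 7632 kJ
  ΔH_A = 7106 − 7632 = −526 kJ
Reaction B:
  Bonds broken (reactants):
    C-H: 4 × 420 = 1680
    C=C: 1 × 598 = 598
    F-F: 1 × 150 = 150
    Σ(broken) = 2428 kJ
  Bonds formed (products):
    C-C: 1 × 355 = 355
    C-F: 2 × 468 = 936
    C-H: 4 × 420 = 1680
    Σ(formed) = 2971 kJ
  ΔH_B = 2428 − 2971 = −543 kJ
ΔH_A − ΔH_B = +17 kJ, so reaction B has the more negative ΔH; |ΔH_A − ΔH_B| = 17 kJ.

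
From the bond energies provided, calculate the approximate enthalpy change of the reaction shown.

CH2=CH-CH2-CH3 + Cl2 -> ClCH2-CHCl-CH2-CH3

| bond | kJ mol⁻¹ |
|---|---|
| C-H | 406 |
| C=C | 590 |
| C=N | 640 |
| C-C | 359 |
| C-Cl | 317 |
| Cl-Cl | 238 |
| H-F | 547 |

ΔH ≈ −165 kJ

Bonds broken (reactants):
  C-C: 2 × 359 = 718
  C-H: 8 × 406 = 3248
  C=C: 1 × 590 = 590
  Cl-Cl: 1 × 238 = 238
  Σ(broken) = 4794 kJ
Bonds formed (products):
  C-C: 3 × 359 = 1077
  C-Cl: 2 × 317 = 634
  C-H: 8 × 406 = 3248
  Σ(formed) = 4959 kJ
ΔH = Σ(broken) − Σ(formed) = 4794 − 4959 = −165 kJ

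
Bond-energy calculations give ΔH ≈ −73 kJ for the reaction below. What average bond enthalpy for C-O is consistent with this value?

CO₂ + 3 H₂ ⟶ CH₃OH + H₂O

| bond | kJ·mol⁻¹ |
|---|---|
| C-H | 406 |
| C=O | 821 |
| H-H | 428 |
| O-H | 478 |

D(C-O) ≈ 347 kJ/mol

Let D be the C-O bond energy.
Σ(broken) = 2×821 + 3×428 = 2926
Σ(formed) = 3×406 + 1×D + 3×478 = 2652 + D
ΔH = Σ(broken) − Σ(formed) = (2926) − (2652 + D) = +274 − D
Setting this equal to −73 kJ gives D = 347 kJ/mol.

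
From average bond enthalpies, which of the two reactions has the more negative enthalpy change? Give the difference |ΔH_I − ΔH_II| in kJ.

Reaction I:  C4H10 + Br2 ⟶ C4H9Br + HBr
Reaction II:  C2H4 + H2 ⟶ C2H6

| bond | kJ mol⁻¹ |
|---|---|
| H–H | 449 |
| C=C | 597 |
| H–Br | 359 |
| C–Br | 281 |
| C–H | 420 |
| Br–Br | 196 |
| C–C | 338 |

Reaction I:
  Bonds broken (reactants):
    Br–Br: 1 × 196 = 196
    C–C: 3 × 338 = 1014
    C–H: 10 × 420 = 4200
    Σ(broken) = 5410 kJ
  Bonds formed (products):
    C–Br: 1 × 281 = 281
    C–C: 3 × 338 = 1014
    C–H: 9 × 420 = 3780
    H–Br: 1 × 359 = 359
    Σ(formed) = 5434 kJ
  ΔH_I = 5410 − 5434 = −24 kJ
Reaction II:
  Bonds broken (reactants):
    C–H: 4 × 420 = 1680
    C=C: 1 × 597 = 597
    H–H: 1 × 449 = 449
    Σ(broken) = 2726 kJ
  Bonds formed (products):
    C–C: 1 × 338 = 338
    C–H: 6 × 420 = 2520
    Σ(formed) = 2858 kJ
  ΔH_II = 2726 − 2858 = −132 kJ
ΔH_I − ΔH_II = +108 kJ, so reaction II has the more negative ΔH; |ΔH_I − ΔH_II| = 108 kJ.

Reaction II, by 108 kJ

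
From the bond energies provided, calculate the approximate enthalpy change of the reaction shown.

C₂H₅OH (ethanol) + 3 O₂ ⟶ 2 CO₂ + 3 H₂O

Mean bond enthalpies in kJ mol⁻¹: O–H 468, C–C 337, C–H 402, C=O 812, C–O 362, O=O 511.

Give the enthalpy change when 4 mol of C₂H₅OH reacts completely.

ΔH = −5384 kJ

Bonds broken (reactants):
  C–C: 1 × 337 = 337
  C–H: 5 × 402 = 2010
  C–O: 1 × 362 = 362
  O–H: 1 × 468 = 468
  O=O: 3 × 511 = 1533
  Σ(broken) = 4710 kJ
Bonds formed (products):
  C=O: 4 × 812 = 3248
  O–H: 6 × 468 = 2808
  Σ(formed) = 6056 kJ
ΔH = Σ(broken) − Σ(formed) = 4710 − 6056 = −1346 kJ
For 4× the reaction as written: 4 × (−1346) = −5384 kJ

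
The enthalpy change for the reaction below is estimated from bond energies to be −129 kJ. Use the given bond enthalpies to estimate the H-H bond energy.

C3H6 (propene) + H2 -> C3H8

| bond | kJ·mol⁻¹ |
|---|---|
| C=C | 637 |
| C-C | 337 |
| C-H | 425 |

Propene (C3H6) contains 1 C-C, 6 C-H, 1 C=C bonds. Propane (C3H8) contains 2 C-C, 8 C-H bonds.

D(H-H) ≈ 421 kJ/mol

Let D be the H-H bond energy.
Σ(broken) = 1×337 + 6×425 + 1×637 + 1×D = 3524 + D
Σ(formed) = 2×337 + 8×425 = 4074
ΔH = Σ(broken) − Σ(formed) = (3524 + D) − (4074) = −550 + D
Setting this equal to −129 kJ gives D = 421 kJ/mol.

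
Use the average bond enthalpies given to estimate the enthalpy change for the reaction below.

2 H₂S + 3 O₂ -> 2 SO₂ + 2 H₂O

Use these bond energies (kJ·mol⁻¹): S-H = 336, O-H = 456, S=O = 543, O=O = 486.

ΔH ≈ −1194 kJ

Bonds broken (reactants):
  O=O: 3 × 486 = 1458
  S-H: 4 × 336 = 1344
  Σ(broken) = 2802 kJ
Bonds formed (products):
  O-H: 4 × 456 = 1824
  S=O: 4 × 543 = 2172
  Σ(formed) = 3996 kJ
ΔH = Σ(broken) − Σ(formed) = 2802 − 3996 = −1194 kJ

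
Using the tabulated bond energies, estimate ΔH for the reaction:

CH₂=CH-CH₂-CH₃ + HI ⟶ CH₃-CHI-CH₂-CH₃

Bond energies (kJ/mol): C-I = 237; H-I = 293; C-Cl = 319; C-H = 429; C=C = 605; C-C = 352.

Bonds broken (reactants):
  C-C: 2 × 352 = 704
  C-H: 8 × 429 = 3432
  C=C: 1 × 605 = 605
  H-I: 1 × 293 = 293
  Σ(broken) = 5034 kJ
Bonds formed (products):
  C-C: 3 × 352 = 1056
  C-H: 9 × 429 = 3861
  C-I: 1 × 237 = 237
  Σ(formed) = 5154 kJ
ΔH = Σ(broken) − Σ(formed) = 5034 − 5154 = −120 kJ

ΔH ≈ −120 kJ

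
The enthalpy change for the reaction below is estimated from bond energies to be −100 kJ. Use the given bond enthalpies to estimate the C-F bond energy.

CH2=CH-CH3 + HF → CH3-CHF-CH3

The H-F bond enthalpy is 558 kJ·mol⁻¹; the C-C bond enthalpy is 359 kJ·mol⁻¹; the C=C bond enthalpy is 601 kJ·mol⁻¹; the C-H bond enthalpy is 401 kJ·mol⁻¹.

Let D be the C-F bond energy.
Σ(broken) = 1×359 + 6×401 + 1×601 + 1×558 = 3924
Σ(formed) = 2×359 + 1×D + 7×401 = 3525 + D
ΔH = Σ(broken) − Σ(formed) = (3924) − (3525 + D) = +399 − D
Setting this equal to −100 kJ gives D = 499 kJ/mol.

D(C-F) ≈ 499 kJ/mol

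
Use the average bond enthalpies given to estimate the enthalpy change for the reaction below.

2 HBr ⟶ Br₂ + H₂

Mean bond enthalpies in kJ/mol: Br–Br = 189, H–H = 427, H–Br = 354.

Bonds broken (reactants):
  H–Br: 2 × 354 = 708
  Σ(broken) = 708 kJ
Bonds formed (products):
  Br–Br: 1 × 189 = 189
  H–H: 1 × 427 = 427
  Σ(formed) = 616 kJ
ΔH = Σ(broken) − Σ(formed) = 708 − 616 = +92 kJ

ΔH ≈ +92 kJ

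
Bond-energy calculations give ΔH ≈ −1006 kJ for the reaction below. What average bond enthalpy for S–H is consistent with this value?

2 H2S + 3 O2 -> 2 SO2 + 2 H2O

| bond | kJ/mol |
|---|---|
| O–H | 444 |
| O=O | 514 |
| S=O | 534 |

Let D be the S–H bond energy.
Σ(broken) = 3×514 + 4×D = 1542 + 4D
Σ(formed) = 4×444 + 4×534 = 3912
ΔH = Σ(broken) − Σ(formed) = (1542 + 4D) − (3912) = −2370 + 4D
Setting this equal to −1006 kJ gives 4D = 1364, so D = 341 kJ/mol.

D(S–H) ≈ 341 kJ/mol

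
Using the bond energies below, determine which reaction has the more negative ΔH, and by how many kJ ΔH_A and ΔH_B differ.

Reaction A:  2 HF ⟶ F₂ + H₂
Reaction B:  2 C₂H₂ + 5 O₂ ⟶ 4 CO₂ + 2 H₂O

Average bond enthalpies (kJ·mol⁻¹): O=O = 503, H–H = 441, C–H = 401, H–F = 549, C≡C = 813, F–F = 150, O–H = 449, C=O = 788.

Reaction A:
  Bonds broken (reactants):
    H–F: 2 × 549 = 1098
    Σ(broken) = 1098 kJ
  Bonds formed (products):
    F–F: 1 × 150 = 150
    H–H: 1 × 441 = 441
    Σ(formed) = 591 kJ
  ΔH_A = 1098 − 591 = +507 kJ
Reaction B:
  Bonds broken (reactants):
    C≡C: 2 × 813 = 1626
    C–H: 4 × 401 = 1604
    O=O: 5 × 503 = 2515
    Σ(broken) = 5745 kJ
  Bonds formed (products):
    C=O: 8 × 788 = 6304
    O–H: 4 × 449 = 1796
    Σ(formed) = 8100 kJ
  ΔH_B = 5745 − 8100 = −2355 kJ
ΔH_A − ΔH_B = +2862 kJ, so reaction B has the more negative ΔH; |ΔH_A − ΔH_B| = 2862 kJ.

Reaction B, by 2862 kJ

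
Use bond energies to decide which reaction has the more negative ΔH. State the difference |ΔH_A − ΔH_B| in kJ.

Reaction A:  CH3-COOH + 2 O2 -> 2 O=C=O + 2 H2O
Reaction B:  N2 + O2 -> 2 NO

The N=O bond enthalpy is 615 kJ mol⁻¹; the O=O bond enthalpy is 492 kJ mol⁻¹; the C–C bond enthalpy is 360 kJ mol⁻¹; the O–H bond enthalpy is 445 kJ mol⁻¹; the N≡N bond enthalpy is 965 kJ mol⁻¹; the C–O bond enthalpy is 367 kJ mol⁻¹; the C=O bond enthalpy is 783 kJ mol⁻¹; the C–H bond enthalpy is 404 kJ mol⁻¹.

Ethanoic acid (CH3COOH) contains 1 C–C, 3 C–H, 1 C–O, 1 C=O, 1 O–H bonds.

Reaction A:
  Bonds broken (reactants):
    C–C: 1 × 360 = 360
    C–H: 3 × 404 = 1212
    C–O: 1 × 367 = 367
    C=O: 1 × 783 = 783
    O–H: 1 × 445 = 445
    O=O: 2 × 492 = 984
    Σ(broken) = 4151 kJ
  Bonds formed (products):
    C=O: 4 × 783 = 3132
    O–H: 4 × 445 = 1780
    Σ(formed) = 4912 kJ
  ΔH_A = 4151 − 4912 = −761 kJ
Reaction B:
  Bonds broken (reactants):
    N≡N: 1 × 965 = 965
    O=O: 1 × 492 = 492
    Σ(broken) = 1457 kJ
  Bonds formed (products):
    N=O: 2 × 615 = 1230
    Σ(formed) = 1230 kJ
  ΔH_B = 1457 − 1230 = +227 kJ
ΔH_A − ΔH_B = −988 kJ, so reaction A has the more negative ΔH; |ΔH_A − ΔH_B| = 988 kJ.

Reaction A, by 988 kJ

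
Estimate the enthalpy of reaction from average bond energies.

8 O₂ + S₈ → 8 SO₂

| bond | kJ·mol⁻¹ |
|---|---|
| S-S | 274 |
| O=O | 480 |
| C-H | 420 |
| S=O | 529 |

Bonds broken (reactants):
  O=O: 8 × 480 = 3840
  S-S: 8 × 274 = 2192
  Σ(broken) = 6032 kJ
Bonds formed (products):
  S=O: 16 × 529 = 8464
  Σ(formed) = 8464 kJ
ΔH = Σ(broken) − Σ(formed) = 6032 − 8464 = −2432 kJ

ΔH ≈ −2432 kJ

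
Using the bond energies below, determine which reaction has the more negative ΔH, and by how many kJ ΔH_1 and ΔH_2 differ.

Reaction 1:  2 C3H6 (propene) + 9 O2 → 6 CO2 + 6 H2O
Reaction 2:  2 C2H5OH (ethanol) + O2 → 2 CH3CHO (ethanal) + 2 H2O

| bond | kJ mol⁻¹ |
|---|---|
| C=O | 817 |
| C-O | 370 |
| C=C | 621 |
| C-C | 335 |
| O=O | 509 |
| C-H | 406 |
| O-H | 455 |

Reaction 1, by 3416 kJ

Reaction 1:
  Bonds broken (reactants):
    C-C: 2 × 335 = 670
    C-H: 12 × 406 = 4872
    C=C: 2 × 621 = 1242
    O=O: 9 × 509 = 4581
    Σ(broken) = 11365 kJ
  Bonds formed (products):
    C=O: 12 × 817 = 9804
    O-H: 12 × 455 = 5460
    Σ(formed) = 15264 kJ
  ΔH_1 = 11365 − 15264 = −3899 kJ
Reaction 2:
  Bonds broken (reactants):
    C-C: 2 × 335 = 670
    C-H: 10 × 406 = 4060
    C-O: 2 × 370 = 740
    O-H: 2 × 455 = 910
    O=O: 1 × 509 = 509
    Σ(broken) = 6889 kJ
  Bonds formed (products):
    C-C: 2 × 335 = 670
    C-H: 8 × 406 = 3248
    C=O: 2 × 817 = 1634
    O-H: 4 × 455 = 1820
    Σ(formed) = 7372 kJ
  ΔH_2 = 6889 − 7372 = −483 kJ
ΔH_1 − ΔH_2 = −3416 kJ, so reaction 1 has the more negative ΔH; |ΔH_1 − ΔH_2| = 3416 kJ.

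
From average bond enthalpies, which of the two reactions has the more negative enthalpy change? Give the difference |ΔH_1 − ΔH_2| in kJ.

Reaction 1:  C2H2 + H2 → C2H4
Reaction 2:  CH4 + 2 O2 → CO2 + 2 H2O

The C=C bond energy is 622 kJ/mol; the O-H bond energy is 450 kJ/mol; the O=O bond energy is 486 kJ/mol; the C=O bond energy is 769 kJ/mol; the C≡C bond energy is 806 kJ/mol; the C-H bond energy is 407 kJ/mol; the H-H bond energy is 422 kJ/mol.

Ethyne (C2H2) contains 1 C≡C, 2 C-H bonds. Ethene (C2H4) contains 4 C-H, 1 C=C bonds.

Reaction 1:
  Bonds broken (reactants):
    C≡C: 1 × 806 = 806
    C-H: 2 × 407 = 814
    H-H: 1 × 422 = 422
    Σ(broken) = 2042 kJ
  Bonds formed (products):
    C-H: 4 × 407 = 1628
    C=C: 1 × 622 = 622
    Σ(formed) = 2250 kJ
  ΔH_1 = 2042 − 2250 = −208 kJ
Reaction 2:
  Bonds broken (reactants):
    C-H: 4 × 407 = 1628
    O=O: 2 × 486 = 972
    Σ(broken) = 2600 kJ
  Bonds formed (products):
    C=O: 2 × 769 = 1538
    O-H: 4 × 450 = 1800
    Σ(formed) = 3338 kJ
  ΔH_2 = 2600 − 3338 = −738 kJ
ΔH_1 − ΔH_2 = +530 kJ, so reaction 2 has the more negative ΔH; |ΔH_1 − ΔH_2| = 530 kJ.

Reaction 2, by 530 kJ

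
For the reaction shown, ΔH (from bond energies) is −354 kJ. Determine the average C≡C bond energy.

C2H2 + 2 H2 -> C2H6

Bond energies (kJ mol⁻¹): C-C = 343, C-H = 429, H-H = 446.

D(C≡C) ≈ 813 kJ/mol

Let D be the C≡C bond energy.
Σ(broken) = 1×D + 2×429 + 2×446 = 1750 + D
Σ(formed) = 1×343 + 6×429 = 2917
ΔH = Σ(broken) − Σ(formed) = (1750 + D) − (2917) = −1167 + D
Setting this equal to −354 kJ gives D = 813 kJ/mol.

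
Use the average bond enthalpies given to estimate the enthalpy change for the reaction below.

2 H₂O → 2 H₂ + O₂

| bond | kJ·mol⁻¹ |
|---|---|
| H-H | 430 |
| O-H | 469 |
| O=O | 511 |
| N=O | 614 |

Bonds broken (reactants):
  O-H: 4 × 469 = 1876
  Σ(broken) = 1876 kJ
Bonds formed (products):
  H-H: 2 × 430 = 860
  O=O: 1 × 511 = 511
  Σ(formed) = 1371 kJ
ΔH = Σ(broken) − Σ(formed) = 1876 − 1371 = +505 kJ

ΔH ≈ +505 kJ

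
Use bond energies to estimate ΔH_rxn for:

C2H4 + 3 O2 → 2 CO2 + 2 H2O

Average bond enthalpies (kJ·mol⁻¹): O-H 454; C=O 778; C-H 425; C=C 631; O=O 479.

ΔH ≈ −1160 kJ

Bonds broken (reactants):
  C-H: 4 × 425 = 1700
  C=C: 1 × 631 = 631
  O=O: 3 × 479 = 1437
  Σ(broken) = 3768 kJ
Bonds formed (products):
  C=O: 4 × 778 = 3112
  O-H: 4 × 454 = 1816
  Σ(formed) = 4928 kJ
ΔH = Σ(broken) − Σ(formed) = 3768 − 4928 = −1160 kJ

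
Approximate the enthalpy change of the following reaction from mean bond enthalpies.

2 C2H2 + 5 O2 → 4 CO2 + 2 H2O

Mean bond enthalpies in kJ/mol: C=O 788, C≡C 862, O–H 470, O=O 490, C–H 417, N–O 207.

Bonds broken (reactants):
  C≡C: 2 × 862 = 1724
  C–H: 4 × 417 = 1668
  O=O: 5 × 490 = 2450
  Σ(broken) = 5842 kJ
Bonds formed (products):
  C=O: 8 × 788 = 6304
  O–H: 4 × 470 = 1880
  Σ(formed) = 8184 kJ
ΔH = Σ(broken) − Σ(formed) = 5842 − 8184 = −2342 kJ

ΔH ≈ −2342 kJ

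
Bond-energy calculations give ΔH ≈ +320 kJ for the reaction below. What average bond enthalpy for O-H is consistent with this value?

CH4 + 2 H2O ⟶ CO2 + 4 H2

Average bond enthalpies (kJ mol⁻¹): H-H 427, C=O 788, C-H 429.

Let D be the O-H bond energy.
Σ(broken) = 4×429 + 4×D = 1716 + 4D
Σ(formed) = 2×788 + 4×427 = 3284
ΔH = Σ(broken) − Σ(formed) = (1716 + 4D) − (3284) = −1568 + 4D
Setting this equal to +320 kJ gives 4D = 1888, so D = 472 kJ/mol.

D(O-H) ≈ 472 kJ/mol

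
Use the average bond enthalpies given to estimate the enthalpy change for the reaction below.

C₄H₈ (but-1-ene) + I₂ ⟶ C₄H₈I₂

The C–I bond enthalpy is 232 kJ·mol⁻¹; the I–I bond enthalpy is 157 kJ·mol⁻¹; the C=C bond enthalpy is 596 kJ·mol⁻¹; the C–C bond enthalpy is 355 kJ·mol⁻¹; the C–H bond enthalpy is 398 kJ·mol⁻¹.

ΔH ≈ −66 kJ

Bonds broken (reactants):
  C–C: 2 × 355 = 710
  C–H: 8 × 398 = 3184
  C=C: 1 × 596 = 596
  I–I: 1 × 157 = 157
  Σ(broken) = 4647 kJ
Bonds formed (products):
  C–C: 3 × 355 = 1065
  C–H: 8 × 398 = 3184
  C–I: 2 × 232 = 464
  Σ(formed) = 4713 kJ
ΔH = Σ(broken) − Σ(formed) = 4647 − 4713 = −66 kJ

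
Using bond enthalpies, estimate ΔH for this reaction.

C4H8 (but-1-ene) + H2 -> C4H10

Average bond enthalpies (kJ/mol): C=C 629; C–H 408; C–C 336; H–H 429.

ΔH ≈ −94 kJ

Bonds broken (reactants):
  C–C: 2 × 336 = 672
  C–H: 8 × 408 = 3264
  C=C: 1 × 629 = 629
  H–H: 1 × 429 = 429
  Σ(broken) = 4994 kJ
Bonds formed (products):
  C–C: 3 × 336 = 1008
  C–H: 10 × 408 = 4080
  Σ(formed) = 5088 kJ
ΔH = Σ(broken) − Σ(formed) = 4994 − 5088 = −94 kJ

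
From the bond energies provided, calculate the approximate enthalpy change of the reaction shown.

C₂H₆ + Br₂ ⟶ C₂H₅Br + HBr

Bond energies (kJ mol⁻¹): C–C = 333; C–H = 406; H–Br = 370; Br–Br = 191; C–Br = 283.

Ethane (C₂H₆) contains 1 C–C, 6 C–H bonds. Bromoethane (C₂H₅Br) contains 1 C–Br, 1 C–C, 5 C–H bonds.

ΔH ≈ −56 kJ

Bonds broken (reactants):
  Br–Br: 1 × 191 = 191
  C–C: 1 × 333 = 333
  C–H: 6 × 406 = 2436
  Σ(broken) = 2960 kJ
Bonds formed (products):
  C–Br: 1 × 283 = 283
  C–C: 1 × 333 = 333
  C–H: 5 × 406 = 2030
  H–Br: 1 × 370 = 370
  Σ(formed) = 3016 kJ
ΔH = Σ(broken) − Σ(formed) = 2960 − 3016 = −56 kJ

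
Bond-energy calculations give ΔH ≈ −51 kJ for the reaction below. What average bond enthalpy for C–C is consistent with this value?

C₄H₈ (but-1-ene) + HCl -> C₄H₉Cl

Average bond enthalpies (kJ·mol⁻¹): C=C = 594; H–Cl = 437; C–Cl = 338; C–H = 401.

Let D be the C–C bond energy.
Σ(broken) = 2×D + 8×401 + 1×594 + 1×437 = 4239 + 2D
Σ(formed) = 3×D + 1×338 + 9×401 = 3947 + 3D
ΔH = Σ(broken) − Σ(formed) = (4239 + 2D) − (3947 + 3D) = +292 − D
Setting this equal to −51 kJ gives D = 343 kJ/mol.

D(C–C) ≈ 343 kJ/mol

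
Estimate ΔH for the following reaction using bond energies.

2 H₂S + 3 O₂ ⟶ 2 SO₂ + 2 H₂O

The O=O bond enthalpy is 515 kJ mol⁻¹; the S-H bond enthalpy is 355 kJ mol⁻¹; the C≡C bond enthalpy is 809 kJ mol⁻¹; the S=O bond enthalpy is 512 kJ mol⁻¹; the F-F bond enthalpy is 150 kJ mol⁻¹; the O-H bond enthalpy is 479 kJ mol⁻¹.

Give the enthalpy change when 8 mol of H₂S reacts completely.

Bonds broken (reactants):
  O=O: 3 × 515 = 1545
  S-H: 4 × 355 = 1420
  Σ(broken) = 2965 kJ
Bonds formed (products):
  O-H: 4 × 479 = 1916
  S=O: 4 × 512 = 2048
  Σ(formed) = 3964 kJ
ΔH = Σ(broken) − Σ(formed) = 2965 − 3964 = −999 kJ
For 4× the reaction as written: 4 × (−999) = −3996 kJ

ΔH = −3996 kJ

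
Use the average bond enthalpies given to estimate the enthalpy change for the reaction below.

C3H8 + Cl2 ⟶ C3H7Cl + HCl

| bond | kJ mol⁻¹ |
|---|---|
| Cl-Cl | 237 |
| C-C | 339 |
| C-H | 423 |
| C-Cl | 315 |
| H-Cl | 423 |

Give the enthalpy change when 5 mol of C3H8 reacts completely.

ΔH = −390 kJ

Bonds broken (reactants):
  C-C: 2 × 339 = 678
  C-H: 8 × 423 = 3384
  Cl-Cl: 1 × 237 = 237
  Σ(broken) = 4299 kJ
Bonds formed (products):
  C-C: 2 × 339 = 678
  C-Cl: 1 × 315 = 315
  C-H: 7 × 423 = 2961
  H-Cl: 1 × 423 = 423
  Σ(formed) = 4377 kJ
ΔH = Σ(broken) − Σ(formed) = 4299 − 4377 = −78 kJ
For 5× the reaction as written: 5 × (−78) = −390 kJ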